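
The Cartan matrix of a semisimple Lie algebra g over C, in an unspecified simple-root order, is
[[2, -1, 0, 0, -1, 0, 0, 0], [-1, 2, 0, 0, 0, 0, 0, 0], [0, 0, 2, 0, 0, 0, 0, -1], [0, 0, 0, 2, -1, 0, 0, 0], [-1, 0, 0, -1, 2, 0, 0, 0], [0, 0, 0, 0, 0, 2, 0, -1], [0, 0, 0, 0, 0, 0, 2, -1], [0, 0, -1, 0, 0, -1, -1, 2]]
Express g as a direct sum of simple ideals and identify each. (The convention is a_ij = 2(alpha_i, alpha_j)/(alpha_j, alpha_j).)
type A_4 + type D_4

The diagram associated to this matrix has two connected components: the simple roots {alpha_1, alpha_2, alpha_4, alpha_5} form a chain of 4 nodes with single edges (A_4), and {alpha_3, alpha_6, alpha_7, alpha_8} form a chain of 2 nodes with a fork of two nodes at one end (D_4). A semisimple Lie algebra decomposes uniquely as the direct sum of simple ideals, one per connected component of its Dynkin diagram, so g ≅ A_4 ⊕ D_4 (dimension 24 + 28 = 52).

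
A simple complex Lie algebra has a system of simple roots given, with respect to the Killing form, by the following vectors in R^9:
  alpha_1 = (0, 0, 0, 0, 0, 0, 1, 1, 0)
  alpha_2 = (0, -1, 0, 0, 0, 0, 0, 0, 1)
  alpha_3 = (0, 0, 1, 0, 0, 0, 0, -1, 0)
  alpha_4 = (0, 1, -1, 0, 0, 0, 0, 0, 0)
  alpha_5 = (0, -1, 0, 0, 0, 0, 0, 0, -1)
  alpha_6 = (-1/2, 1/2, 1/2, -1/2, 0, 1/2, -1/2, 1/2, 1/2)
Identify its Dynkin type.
E_6

Compute the Cartan integers a_ij = 2(alpha_i, alpha_j)/(alpha_j, alpha_j); the resulting 6x6 Cartan matrix is
[[2, 0, -1, 0, 0, 0], [0, 2, 0, -1, 0, 0], [-1, 0, 2, -1, 0, 0], [0, -1, -1, 2, -1, 0], [0, 0, 0, -1, 2, -1], [0, 0, 0, 0, -1, 2]].
All simple roots have the same length, so the diagram is simply laced. The associated Dynkin diagram is a chain of 5 nodes with one extra node attached to the third node from one end (E_6), so the type is E_6.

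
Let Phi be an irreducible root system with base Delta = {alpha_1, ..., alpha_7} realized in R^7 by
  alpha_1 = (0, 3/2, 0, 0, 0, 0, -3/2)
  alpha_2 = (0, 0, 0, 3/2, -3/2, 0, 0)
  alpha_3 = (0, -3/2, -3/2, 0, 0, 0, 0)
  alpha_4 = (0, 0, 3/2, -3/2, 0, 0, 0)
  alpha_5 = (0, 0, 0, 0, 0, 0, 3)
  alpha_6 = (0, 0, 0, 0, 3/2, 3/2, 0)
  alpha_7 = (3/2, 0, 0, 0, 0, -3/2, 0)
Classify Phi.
Compute the Cartan integers a_ij = 2(alpha_i, alpha_j)/(alpha_j, alpha_j); the resulting 7x7 Cartan matrix is
[[2, 0, -1, 0, -1, 0, 0], [0, 2, 0, -1, 0, -1, 0], [-1, 0, 2, -1, 0, 0, 0], [0, -1, -1, 2, 0, 0, 0], [-2, 0, 0, 0, 2, 0, 0], [0, -1, 0, 0, 0, 2, -1], [0, 0, 0, 0, 0, -1, 2]].
The roots have two lengths (squared-length ratio 2:1); the short ones are alpha_{1,2,3,4,6,7}. The associated Dynkin diagram is a chain of 7 nodes with a double edge at one end; the terminal node there is the unique long simple root (C_7), so the type is C_7 (the algebra sp(14)).

C_7 (sp(14))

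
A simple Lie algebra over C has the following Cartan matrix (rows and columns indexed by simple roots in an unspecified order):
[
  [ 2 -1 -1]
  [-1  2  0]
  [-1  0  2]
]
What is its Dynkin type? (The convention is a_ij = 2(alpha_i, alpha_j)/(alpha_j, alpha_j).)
A_3

The matrix has rank 3 with 2's on the diagonal. Reading the off-diagonal entries as Dynkin edges (a single edge where a_ij = a_ji = -1; a double or triple edge where a_ij * a_ji = 2 or 3), the diagram is a chain of 3 nodes with single edges (A_3). One simple-root ordering that puts it in standard form is (alpha_2, alpha_1, alpha_3). So the algebra is type A_3, i.e. sl(4).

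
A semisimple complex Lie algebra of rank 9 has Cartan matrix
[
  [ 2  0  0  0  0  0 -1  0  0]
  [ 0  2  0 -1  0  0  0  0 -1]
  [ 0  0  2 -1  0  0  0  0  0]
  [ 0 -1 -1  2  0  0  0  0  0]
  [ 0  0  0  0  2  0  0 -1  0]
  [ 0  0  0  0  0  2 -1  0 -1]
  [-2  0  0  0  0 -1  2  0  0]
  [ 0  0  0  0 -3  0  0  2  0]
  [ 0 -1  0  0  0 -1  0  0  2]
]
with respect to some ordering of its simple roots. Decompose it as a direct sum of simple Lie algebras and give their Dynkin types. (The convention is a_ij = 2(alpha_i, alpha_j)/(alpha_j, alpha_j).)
The diagram associated to this matrix has two connected components: the simple roots {alpha_1, alpha_2, alpha_3, alpha_4, alpha_6, alpha_7, alpha_9} form a chain of 7 nodes with a double edge at one end; the terminal node there is the unique short simple root (B_7), and {alpha_5, alpha_8} form two nodes joined by a triple edge (G_2). A semisimple Lie algebra decomposes uniquely as the direct sum of simple ideals, one per connected component of its Dynkin diagram, so g ≅ B_7 ⊕ G_2 (dimension 105 + 14 = 119).

B7 ⊕ G2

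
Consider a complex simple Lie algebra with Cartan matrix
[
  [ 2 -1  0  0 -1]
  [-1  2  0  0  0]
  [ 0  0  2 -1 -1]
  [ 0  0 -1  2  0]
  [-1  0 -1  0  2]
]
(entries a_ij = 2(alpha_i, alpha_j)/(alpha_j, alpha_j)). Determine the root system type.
A5

The matrix has rank 5 with 2's on the diagonal. Reading the off-diagonal entries as Dynkin edges (a single edge where a_ij = a_ji = -1; a double or triple edge where a_ij * a_ji = 2 or 3), the diagram is a chain of 5 nodes with single edges (A_5). One simple-root ordering that puts it in standard form is (alpha_4, alpha_3, alpha_5, alpha_1, alpha_2). So the algebra is type A_5, i.e. sl(6).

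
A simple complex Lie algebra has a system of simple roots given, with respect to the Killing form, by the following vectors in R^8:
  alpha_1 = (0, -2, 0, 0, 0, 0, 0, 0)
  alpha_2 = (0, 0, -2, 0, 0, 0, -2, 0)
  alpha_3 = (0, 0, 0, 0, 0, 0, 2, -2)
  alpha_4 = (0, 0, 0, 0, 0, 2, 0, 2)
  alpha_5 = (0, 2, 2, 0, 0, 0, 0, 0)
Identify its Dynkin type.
type B_5

Compute the Cartan integers a_ij = 2(alpha_i, alpha_j)/(alpha_j, alpha_j); the resulting 5x5 Cartan matrix is
[[2, 0, 0, 0, -1], [0, 2, -1, 0, -1], [0, -1, 2, -1, 0], [0, 0, -1, 2, 0], [-2, -1, 0, 0, 2]].
The roots have two lengths (squared-length ratio 2:1); the short ones are alpha_{1}. The associated Dynkin diagram is a chain of 5 nodes with a double edge at one end; the terminal node there is the unique short simple root (B_5), so the type is B_5 (the algebra so(11)).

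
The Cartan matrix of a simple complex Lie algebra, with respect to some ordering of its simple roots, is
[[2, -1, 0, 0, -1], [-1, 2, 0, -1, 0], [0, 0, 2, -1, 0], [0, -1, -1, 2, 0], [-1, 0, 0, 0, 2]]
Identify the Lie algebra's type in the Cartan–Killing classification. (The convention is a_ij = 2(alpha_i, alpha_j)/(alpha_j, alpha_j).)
The matrix has rank 5 with 2's on the diagonal. Reading the off-diagonal entries as Dynkin edges (a single edge where a_ij = a_ji = -1; a double or triple edge where a_ij * a_ji = 2 or 3), the diagram is a chain of 5 nodes with single edges (A_5). One simple-root ordering that puts it in standard form is (alpha_3, alpha_4, alpha_2, alpha_1, alpha_5). So the algebra is type A_5, i.e. sl(6).

type A_5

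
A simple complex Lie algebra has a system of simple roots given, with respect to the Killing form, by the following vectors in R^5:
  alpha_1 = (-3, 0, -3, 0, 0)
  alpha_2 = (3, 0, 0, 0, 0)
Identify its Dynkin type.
B2

Compute the Cartan integers a_ij = 2(alpha_i, alpha_j)/(alpha_j, alpha_j); the resulting 2x2 Cartan matrix is
[[2, -2], [-1, 2]].
The roots have two lengths (squared-length ratio 2:1); the short ones are alpha_{2}. The associated Dynkin diagram is a chain of 2 nodes with a double edge at one end; the terminal node there is the unique short simple root (B_2), so the type is B_2 (the algebra so(5)).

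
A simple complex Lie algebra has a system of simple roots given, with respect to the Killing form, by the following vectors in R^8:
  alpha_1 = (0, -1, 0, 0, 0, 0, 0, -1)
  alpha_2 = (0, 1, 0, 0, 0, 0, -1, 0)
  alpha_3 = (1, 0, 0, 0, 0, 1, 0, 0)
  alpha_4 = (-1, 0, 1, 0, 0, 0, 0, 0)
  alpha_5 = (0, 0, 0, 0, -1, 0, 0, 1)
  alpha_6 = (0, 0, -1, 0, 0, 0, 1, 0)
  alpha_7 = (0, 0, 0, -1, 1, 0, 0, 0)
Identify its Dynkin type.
Compute the Cartan integers a_ij = 2(alpha_i, alpha_j)/(alpha_j, alpha_j); the resulting 7x7 Cartan matrix is
[[2, -1, 0, 0, -1, 0, 0], [-1, 2, 0, 0, 0, -1, 0], [0, 0, 2, -1, 0, 0, 0], [0, 0, -1, 2, 0, -1, 0], [-1, 0, 0, 0, 2, 0, -1], [0, -1, 0, -1, 0, 2, 0], [0, 0, 0, 0, -1, 0, 2]].
All simple roots have the same length, so the diagram is simply laced. The associated Dynkin diagram is a chain of 7 nodes with single edges (A_7), so the type is A_7 (the algebra sl(8)).

A_7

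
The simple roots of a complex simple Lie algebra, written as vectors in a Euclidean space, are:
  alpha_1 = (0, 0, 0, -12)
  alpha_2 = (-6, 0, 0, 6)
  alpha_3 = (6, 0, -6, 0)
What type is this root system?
Compute the Cartan integers a_ij = 2(alpha_i, alpha_j)/(alpha_j, alpha_j); the resulting 3x3 Cartan matrix is
[[2, -2, 0], [-1, 2, -1], [0, -1, 2]].
The roots have two lengths (squared-length ratio 2:1); the short ones are alpha_{2,3}. The associated Dynkin diagram is a chain of 3 nodes with a double edge at one end; the terminal node there is the unique long simple root (C_3), so the type is C_3 (the algebra sp(6)).

C_3 (sp(6))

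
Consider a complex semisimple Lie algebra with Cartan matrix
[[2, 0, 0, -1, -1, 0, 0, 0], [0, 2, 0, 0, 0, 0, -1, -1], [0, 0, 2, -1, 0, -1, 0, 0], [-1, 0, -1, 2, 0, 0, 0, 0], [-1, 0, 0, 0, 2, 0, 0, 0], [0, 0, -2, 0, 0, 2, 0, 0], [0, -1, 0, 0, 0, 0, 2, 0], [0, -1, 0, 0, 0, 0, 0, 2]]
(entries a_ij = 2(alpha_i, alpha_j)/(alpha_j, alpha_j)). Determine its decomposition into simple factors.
The diagram associated to this matrix has two connected components: the simple roots {alpha_2, alpha_7, alpha_8} form a chain of 3 nodes with single edges (A_3), and {alpha_1, alpha_3, alpha_4, alpha_5, alpha_6} form a chain of 5 nodes with a double edge at one end; the terminal node there is the unique long simple root (C_5). A semisimple Lie algebra decomposes uniquely as the direct sum of simple ideals, one per connected component of its Dynkin diagram, so g ≅ A_3 ⊕ C_5 (dimension 15 + 55 = 70).

A_3 ⊕ C_5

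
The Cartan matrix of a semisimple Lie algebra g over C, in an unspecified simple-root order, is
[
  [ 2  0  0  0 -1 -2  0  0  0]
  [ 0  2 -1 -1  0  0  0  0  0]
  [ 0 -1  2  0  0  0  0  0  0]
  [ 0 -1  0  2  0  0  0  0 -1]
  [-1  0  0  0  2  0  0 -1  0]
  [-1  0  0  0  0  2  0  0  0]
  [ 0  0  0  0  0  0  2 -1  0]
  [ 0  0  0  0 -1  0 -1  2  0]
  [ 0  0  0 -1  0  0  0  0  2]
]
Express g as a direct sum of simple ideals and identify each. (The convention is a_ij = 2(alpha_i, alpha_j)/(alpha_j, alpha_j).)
The diagram associated to this matrix has two connected components: the simple roots {alpha_2, alpha_3, alpha_4, alpha_9} form a chain of 4 nodes with single edges (A_4), and {alpha_1, alpha_5, alpha_6, alpha_7, alpha_8} form a chain of 5 nodes with a double edge at one end; the terminal node there is the unique short simple root (B_5). A semisimple Lie algebra decomposes uniquely as the direct sum of simple ideals, one per connected component of its Dynkin diagram, so g ≅ A_4 ⊕ B_5 (dimension 24 + 55 = 79).

A4 ⊕ B5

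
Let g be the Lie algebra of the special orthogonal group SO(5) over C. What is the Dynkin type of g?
This is so(5) with 5 odd, which has dimension 5(5-1)/2 = 10 and rank (5-1)/2 = 2. In the classification of classical Lie algebras, the orthogonal algebra so(2n+1) in an odd number of variables has type B_n; here n = 2, so the Dynkin diagram is a chain of 2 nodes with a double edge at one end; the terminal node there is the unique short simple root (B_2). Hence the type is B_2.

B_2 (so(5))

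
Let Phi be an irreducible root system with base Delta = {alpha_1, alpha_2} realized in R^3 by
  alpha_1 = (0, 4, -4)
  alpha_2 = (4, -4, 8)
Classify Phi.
Compute the Cartan integers a_ij = 2(alpha_i, alpha_j)/(alpha_j, alpha_j); the resulting 2x2 Cartan matrix is
[[2, -1], [-3, 2]].
The roots have two lengths (squared-length ratio 3:1); the short ones are alpha_{1}. The associated Dynkin diagram is two nodes joined by a triple edge (G_2), so the type is G_2.

type G_2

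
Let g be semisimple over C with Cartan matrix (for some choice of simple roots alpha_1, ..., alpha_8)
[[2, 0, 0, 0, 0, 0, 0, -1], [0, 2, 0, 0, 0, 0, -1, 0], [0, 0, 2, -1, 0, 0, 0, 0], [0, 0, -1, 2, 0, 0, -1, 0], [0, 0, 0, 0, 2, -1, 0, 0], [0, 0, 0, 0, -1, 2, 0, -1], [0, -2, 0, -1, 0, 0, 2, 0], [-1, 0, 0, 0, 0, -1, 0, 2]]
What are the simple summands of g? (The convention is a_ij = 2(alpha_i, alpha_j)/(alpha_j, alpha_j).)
A_4 ⊕ B_4

The diagram associated to this matrix has two connected components: the simple roots {alpha_1, alpha_5, alpha_6, alpha_8} form a chain of 4 nodes with single edges (A_4), and {alpha_2, alpha_3, alpha_4, alpha_7} form a chain of 4 nodes with a double edge at one end; the terminal node there is the unique short simple root (B_4). A semisimple Lie algebra decomposes uniquely as the direct sum of simple ideals, one per connected component of its Dynkin diagram, so g ≅ A_4 ⊕ B_4 (dimension 24 + 36 = 60).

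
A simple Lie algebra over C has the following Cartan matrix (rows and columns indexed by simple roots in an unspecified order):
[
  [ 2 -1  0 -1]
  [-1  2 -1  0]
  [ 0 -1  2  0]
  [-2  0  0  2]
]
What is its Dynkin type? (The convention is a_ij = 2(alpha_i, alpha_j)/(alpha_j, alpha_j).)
The matrix has rank 4 with 2's on the diagonal. Reading the off-diagonal entries as Dynkin edges (a single edge where a_ij = a_ji = -1; a double or triple edge where a_ij * a_ji = 2 or 3), the diagram is a chain of 4 nodes with a double edge at one end; the terminal node there is the unique long simple root (C_4). One simple-root ordering that puts it in standard form is (alpha_3, alpha_2, alpha_1, alpha_4). So the algebra is type C_4, i.e. sp(8).

C_4 (sp(8))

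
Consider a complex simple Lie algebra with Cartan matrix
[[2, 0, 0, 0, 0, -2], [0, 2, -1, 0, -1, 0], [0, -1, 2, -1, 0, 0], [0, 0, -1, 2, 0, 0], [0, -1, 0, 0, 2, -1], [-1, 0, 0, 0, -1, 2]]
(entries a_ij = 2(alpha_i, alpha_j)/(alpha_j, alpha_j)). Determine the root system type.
The matrix has rank 6 with 2's on the diagonal. Reading the off-diagonal entries as Dynkin edges (a single edge where a_ij = a_ji = -1; a double or triple edge where a_ij * a_ji = 2 or 3), the diagram is a chain of 6 nodes with a double edge at one end; the terminal node there is the unique long simple root (C_6). One simple-root ordering that puts it in standard form is (alpha_4, alpha_3, alpha_2, alpha_5, alpha_6, alpha_1). So the algebra is type C_6, i.e. sp(12).

C_6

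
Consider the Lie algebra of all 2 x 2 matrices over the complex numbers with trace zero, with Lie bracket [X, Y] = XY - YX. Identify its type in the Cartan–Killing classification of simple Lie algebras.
A_1 (sl(2))

This is sl(2), which has dimension 2^2 - 1 = 3 and rank 2 - 1 = 1 (a Cartan subalgebra is the diagonal traceless matrices). In the classification of classical Lie algebras, the special linear algebra sl(n+1) has type A_n; here n = 1, so the Dynkin diagram is a chain of 1 nodes with single edges (A_1). Hence the type is A_1.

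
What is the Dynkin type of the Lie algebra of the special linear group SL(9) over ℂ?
This is sl(9), which has dimension 9^2 - 1 = 80 and rank 9 - 1 = 8 (a Cartan subalgebra is the diagonal traceless matrices). In the classification of classical Lie algebras, the special linear algebra sl(n+1) has type A_n; here n = 8, so the Dynkin diagram is a chain of 8 nodes with single edges (A_8). Hence the type is A_8.

A8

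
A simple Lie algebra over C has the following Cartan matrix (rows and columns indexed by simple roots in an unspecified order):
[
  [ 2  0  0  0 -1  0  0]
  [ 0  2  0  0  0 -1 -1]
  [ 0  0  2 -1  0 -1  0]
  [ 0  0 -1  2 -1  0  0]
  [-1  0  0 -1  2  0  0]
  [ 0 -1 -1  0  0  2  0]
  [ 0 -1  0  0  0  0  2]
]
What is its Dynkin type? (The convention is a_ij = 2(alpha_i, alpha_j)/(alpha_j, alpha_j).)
A_7 (sl(8))

The matrix has rank 7 with 2's on the diagonal. Reading the off-diagonal entries as Dynkin edges (a single edge where a_ij = a_ji = -1; a double or triple edge where a_ij * a_ji = 2 or 3), the diagram is a chain of 7 nodes with single edges (A_7). One simple-root ordering that puts it in standard form is (alpha_1, alpha_5, alpha_4, alpha_3, alpha_6, alpha_2, alpha_7). So the algebra is type A_7, i.e. sl(8).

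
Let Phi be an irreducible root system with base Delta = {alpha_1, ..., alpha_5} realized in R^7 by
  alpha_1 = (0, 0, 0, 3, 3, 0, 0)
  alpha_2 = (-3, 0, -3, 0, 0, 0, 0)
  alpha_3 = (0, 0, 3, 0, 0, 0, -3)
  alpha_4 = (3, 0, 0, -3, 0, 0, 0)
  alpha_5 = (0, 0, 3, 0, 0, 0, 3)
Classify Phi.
D5

Compute the Cartan integers a_ij = 2(alpha_i, alpha_j)/(alpha_j, alpha_j); the resulting 5x5 Cartan matrix is
[[2, 0, 0, -1, 0], [0, 2, -1, -1, -1], [0, -1, 2, 0, 0], [-1, -1, 0, 2, 0], [0, -1, 0, 0, 2]].
All simple roots have the same length, so the diagram is simply laced. The associated Dynkin diagram is a chain of 3 nodes with a fork of two nodes at one end (D_5), so the type is D_5 (the algebra so(10)).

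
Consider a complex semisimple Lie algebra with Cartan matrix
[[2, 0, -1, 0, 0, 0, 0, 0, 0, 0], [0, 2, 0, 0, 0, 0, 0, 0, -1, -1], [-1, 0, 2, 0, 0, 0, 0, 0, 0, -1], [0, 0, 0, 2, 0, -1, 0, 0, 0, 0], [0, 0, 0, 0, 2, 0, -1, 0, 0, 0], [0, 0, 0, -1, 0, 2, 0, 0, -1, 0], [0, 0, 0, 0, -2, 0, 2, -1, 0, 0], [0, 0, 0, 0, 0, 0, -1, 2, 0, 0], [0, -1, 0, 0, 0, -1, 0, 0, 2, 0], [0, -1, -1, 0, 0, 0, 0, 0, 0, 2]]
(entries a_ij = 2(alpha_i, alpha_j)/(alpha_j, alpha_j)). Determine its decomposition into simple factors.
The diagram associated to this matrix has two connected components: the simple roots {alpha_1, alpha_2, alpha_3, alpha_4, alpha_6, alpha_9, alpha_10} form a chain of 7 nodes with single edges (A_7), and {alpha_5, alpha_7, alpha_8} form a chain of 3 nodes with a double edge at one end; the terminal node there is the unique short simple root (B_3). A semisimple Lie algebra decomposes uniquely as the direct sum of simple ideals, one per connected component of its Dynkin diagram, so g ≅ A_7 ⊕ B_3 (dimension 63 + 21 = 84).

A7 + B3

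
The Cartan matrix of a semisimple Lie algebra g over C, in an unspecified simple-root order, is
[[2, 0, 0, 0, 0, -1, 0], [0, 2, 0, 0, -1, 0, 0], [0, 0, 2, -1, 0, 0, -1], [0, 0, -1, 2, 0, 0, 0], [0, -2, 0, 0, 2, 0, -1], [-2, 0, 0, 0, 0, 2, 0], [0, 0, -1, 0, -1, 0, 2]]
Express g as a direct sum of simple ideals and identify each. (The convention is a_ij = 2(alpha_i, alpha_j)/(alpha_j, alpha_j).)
B2 + B5

The diagram associated to this matrix has two connected components: the simple roots {alpha_1, alpha_6} form a chain of 2 nodes with a double edge at one end; the terminal node there is the unique short simple root (B_2), and {alpha_2, alpha_3, alpha_4, alpha_5, alpha_7} form a chain of 5 nodes with a double edge at one end; the terminal node there is the unique short simple root (B_5). A semisimple Lie algebra decomposes uniquely as the direct sum of simple ideals, one per connected component of its Dynkin diagram, so g ≅ B_2 ⊕ B_5 (dimension 10 + 55 = 65).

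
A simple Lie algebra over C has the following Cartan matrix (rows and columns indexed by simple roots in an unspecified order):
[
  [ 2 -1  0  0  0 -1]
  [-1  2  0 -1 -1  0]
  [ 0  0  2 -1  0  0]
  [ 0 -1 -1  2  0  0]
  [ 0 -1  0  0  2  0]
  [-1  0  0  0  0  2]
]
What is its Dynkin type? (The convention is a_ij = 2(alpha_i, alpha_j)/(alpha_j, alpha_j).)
E_6

The matrix has rank 6 with 2's on the diagonal. Reading the off-diagonal entries as Dynkin edges (a single edge where a_ij = a_ji = -1; a double or triple edge where a_ij * a_ji = 2 or 3), the diagram is a chain of 5 nodes with one extra node attached to the third node from one end (E_6). One simple-root ordering that puts it in standard form is (alpha_6, alpha_5, alpha_1, alpha_2, alpha_4, alpha_3). So the algebra is type E_6.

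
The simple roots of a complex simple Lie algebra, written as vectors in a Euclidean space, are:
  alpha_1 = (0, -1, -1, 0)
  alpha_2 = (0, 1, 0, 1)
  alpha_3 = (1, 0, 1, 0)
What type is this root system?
type A_3

Compute the Cartan integers a_ij = 2(alpha_i, alpha_j)/(alpha_j, alpha_j); the resulting 3x3 Cartan matrix is
[[2, -1, -1], [-1, 2, 0], [-1, 0, 2]].
All simple roots have the same length, so the diagram is simply laced. The associated Dynkin diagram is a chain of 3 nodes with single edges (A_3), so the type is A_3 (the algebra sl(4)).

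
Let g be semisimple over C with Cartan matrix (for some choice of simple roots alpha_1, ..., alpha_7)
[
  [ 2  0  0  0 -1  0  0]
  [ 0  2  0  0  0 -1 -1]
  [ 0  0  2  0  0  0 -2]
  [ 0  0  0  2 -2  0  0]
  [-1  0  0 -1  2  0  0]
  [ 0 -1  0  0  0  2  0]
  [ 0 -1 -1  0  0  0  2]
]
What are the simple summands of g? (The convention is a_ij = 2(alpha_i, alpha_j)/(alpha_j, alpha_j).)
C_3 + C_4

The diagram associated to this matrix has two connected components: the simple roots {alpha_1, alpha_4, alpha_5} form a chain of 3 nodes with a double edge at one end; the terminal node there is the unique long simple root (C_3), and {alpha_2, alpha_3, alpha_6, alpha_7} form a chain of 4 nodes with a double edge at one end; the terminal node there is the unique long simple root (C_4). A semisimple Lie algebra decomposes uniquely as the direct sum of simple ideals, one per connected component of its Dynkin diagram, so g ≅ C_3 ⊕ C_4 (dimension 21 + 36 = 57).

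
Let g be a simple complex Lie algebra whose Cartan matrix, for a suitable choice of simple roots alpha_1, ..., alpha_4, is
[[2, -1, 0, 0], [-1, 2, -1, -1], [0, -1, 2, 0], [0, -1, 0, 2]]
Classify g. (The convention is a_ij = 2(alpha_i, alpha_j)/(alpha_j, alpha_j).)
D_4

The matrix has rank 4 with 2's on the diagonal. Reading the off-diagonal entries as Dynkin edges (a single edge where a_ij = a_ji = -1; a double or triple edge where a_ij * a_ji = 2 or 3), the diagram is a chain of 2 nodes with a fork of two nodes at one end (D_4). One simple-root ordering that puts it in standard form is (alpha_3, alpha_2, alpha_1, alpha_4). So the algebra is type D_4, i.e. so(8).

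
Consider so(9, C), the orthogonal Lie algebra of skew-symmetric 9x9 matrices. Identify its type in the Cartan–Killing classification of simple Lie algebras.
This is so(9) with 9 odd, which has dimension 9(9-1)/2 = 36 and rank (9-1)/2 = 4. In the classification of classical Lie algebras, the orthogonal algebra so(2n+1) in an odd number of variables has type B_n; here n = 4, so the Dynkin diagram is a chain of 4 nodes with a double edge at one end; the terminal node there is the unique short simple root (B_4). Hence the type is B_4.

B_4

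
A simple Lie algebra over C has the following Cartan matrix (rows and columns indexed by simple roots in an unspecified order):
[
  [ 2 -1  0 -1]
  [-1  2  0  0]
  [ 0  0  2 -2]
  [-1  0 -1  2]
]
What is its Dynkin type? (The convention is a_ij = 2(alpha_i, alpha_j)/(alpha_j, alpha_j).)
The matrix has rank 4 with 2's on the diagonal. Reading the off-diagonal entries as Dynkin edges (a single edge where a_ij = a_ji = -1; a double or triple edge where a_ij * a_ji = 2 or 3), the diagram is a chain of 4 nodes with a double edge at one end; the terminal node there is the unique long simple root (C_4). One simple-root ordering that puts it in standard form is (alpha_2, alpha_1, alpha_4, alpha_3). So the algebra is type C_4, i.e. sp(8).

C_4 (sp(8))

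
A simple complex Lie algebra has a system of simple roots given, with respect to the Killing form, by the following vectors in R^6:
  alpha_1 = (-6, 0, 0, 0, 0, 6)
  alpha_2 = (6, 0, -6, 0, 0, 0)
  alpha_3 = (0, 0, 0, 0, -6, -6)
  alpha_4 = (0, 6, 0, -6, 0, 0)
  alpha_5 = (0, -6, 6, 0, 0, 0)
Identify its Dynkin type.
A5

Compute the Cartan integers a_ij = 2(alpha_i, alpha_j)/(alpha_j, alpha_j); the resulting 5x5 Cartan matrix is
[[2, -1, -1, 0, 0], [-1, 2, 0, 0, -1], [-1, 0, 2, 0, 0], [0, 0, 0, 2, -1], [0, -1, 0, -1, 2]].
All simple roots have the same length, so the diagram is simply laced. The associated Dynkin diagram is a chain of 5 nodes with single edges (A_5), so the type is A_5 (the algebra sl(6)).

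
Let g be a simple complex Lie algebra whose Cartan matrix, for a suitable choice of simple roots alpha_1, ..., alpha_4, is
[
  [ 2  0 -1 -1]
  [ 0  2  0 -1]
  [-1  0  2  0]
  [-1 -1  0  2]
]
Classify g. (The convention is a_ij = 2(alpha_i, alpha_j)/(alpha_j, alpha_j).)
A4

The matrix has rank 4 with 2's on the diagonal. Reading the off-diagonal entries as Dynkin edges (a single edge where a_ij = a_ji = -1; a double or triple edge where a_ij * a_ji = 2 or 3), the diagram is a chain of 4 nodes with single edges (A_4). One simple-root ordering that puts it in standard form is (alpha_3, alpha_1, alpha_4, alpha_2). So the algebra is type A_4, i.e. sl(5).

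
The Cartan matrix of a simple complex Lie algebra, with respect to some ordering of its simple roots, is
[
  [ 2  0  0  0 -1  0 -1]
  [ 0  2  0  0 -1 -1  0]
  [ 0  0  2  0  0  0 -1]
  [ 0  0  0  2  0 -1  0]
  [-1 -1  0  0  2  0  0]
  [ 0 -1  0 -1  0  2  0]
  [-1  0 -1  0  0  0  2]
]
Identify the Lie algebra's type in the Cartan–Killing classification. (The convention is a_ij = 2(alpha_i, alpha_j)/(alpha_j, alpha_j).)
type A_7

The matrix has rank 7 with 2's on the diagonal. Reading the off-diagonal entries as Dynkin edges (a single edge where a_ij = a_ji = -1; a double or triple edge where a_ij * a_ji = 2 or 3), the diagram is a chain of 7 nodes with single edges (A_7). One simple-root ordering that puts it in standard form is (alpha_4, alpha_6, alpha_2, alpha_5, alpha_1, alpha_7, alpha_3). So the algebra is type A_7, i.e. sl(8).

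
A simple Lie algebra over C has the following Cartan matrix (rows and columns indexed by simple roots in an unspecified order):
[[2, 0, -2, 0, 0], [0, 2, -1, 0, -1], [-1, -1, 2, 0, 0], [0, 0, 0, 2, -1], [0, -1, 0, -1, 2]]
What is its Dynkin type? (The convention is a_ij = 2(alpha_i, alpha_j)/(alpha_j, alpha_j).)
C_5 (sp(10))

The matrix has rank 5 with 2's on the diagonal. Reading the off-diagonal entries as Dynkin edges (a single edge where a_ij = a_ji = -1; a double or triple edge where a_ij * a_ji = 2 or 3), the diagram is a chain of 5 nodes with a double edge at one end; the terminal node there is the unique long simple root (C_5). One simple-root ordering that puts it in standard form is (alpha_4, alpha_5, alpha_2, alpha_3, alpha_1). So the algebra is type C_5, i.e. sp(10).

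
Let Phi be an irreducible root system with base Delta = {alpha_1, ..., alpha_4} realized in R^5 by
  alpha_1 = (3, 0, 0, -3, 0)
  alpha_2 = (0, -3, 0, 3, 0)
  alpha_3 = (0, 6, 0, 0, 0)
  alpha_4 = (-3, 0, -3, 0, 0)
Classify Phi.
Compute the Cartan integers a_ij = 2(alpha_i, alpha_j)/(alpha_j, alpha_j); the resulting 4x4 Cartan matrix is
[[2, -1, 0, -1], [-1, 2, -1, 0], [0, -2, 2, 0], [-1, 0, 0, 2]].
The roots have two lengths (squared-length ratio 2:1); the short ones are alpha_{1,2,4}. The associated Dynkin diagram is a chain of 4 nodes with a double edge at one end; the terminal node there is the unique long simple root (C_4), so the type is C_4 (the algebra sp(8)).

C4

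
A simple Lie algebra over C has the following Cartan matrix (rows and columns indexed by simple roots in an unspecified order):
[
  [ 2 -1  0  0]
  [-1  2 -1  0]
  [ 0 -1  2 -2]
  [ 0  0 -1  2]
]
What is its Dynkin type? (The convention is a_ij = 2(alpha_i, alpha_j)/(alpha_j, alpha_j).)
The matrix has rank 4 with 2's on the diagonal. Reading the off-diagonal entries as Dynkin edges (a single edge where a_ij = a_ji = -1; a double or triple edge where a_ij * a_ji = 2 or 3), the diagram is a chain of 4 nodes with a double edge at one end; the terminal node there is the unique short simple root (B_4). One simple-root ordering that puts it in standard form is (alpha_1, alpha_2, alpha_3, alpha_4). So the algebra is type B_4, i.e. so(9).

B_4 (so(9))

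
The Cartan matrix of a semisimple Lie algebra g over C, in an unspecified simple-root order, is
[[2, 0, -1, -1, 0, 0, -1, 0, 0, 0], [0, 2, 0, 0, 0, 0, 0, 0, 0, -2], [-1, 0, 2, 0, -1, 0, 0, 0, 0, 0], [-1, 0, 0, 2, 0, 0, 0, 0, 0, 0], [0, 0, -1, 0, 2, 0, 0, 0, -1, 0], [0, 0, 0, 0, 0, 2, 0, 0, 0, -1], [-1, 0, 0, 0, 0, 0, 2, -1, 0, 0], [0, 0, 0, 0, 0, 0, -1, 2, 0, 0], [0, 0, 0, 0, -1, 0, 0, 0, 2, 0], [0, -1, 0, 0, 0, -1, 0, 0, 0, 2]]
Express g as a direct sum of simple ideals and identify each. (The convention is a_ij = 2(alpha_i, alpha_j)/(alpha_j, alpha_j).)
The diagram associated to this matrix has two connected components: the simple roots {alpha_2, alpha_6, alpha_10} form a chain of 3 nodes with a double edge at one end; the terminal node there is the unique long simple root (C_3), and {alpha_1, alpha_3, alpha_4, alpha_5, alpha_7, alpha_8, alpha_9} form a chain of 6 nodes with one extra node attached to the third node from one end (E_7). A semisimple Lie algebra decomposes uniquely as the direct sum of simple ideals, one per connected component of its Dynkin diagram, so g ≅ C_3 ⊕ E_7 (dimension 21 + 133 = 154).

type C_3 + type E_7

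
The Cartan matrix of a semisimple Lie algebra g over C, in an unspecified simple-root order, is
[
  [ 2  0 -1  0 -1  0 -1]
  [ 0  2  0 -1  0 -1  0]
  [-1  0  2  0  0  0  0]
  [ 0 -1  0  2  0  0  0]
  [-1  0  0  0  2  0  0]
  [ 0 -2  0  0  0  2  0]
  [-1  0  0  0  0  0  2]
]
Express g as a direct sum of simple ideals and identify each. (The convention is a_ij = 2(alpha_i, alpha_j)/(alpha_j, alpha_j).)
The diagram associated to this matrix has two connected components: the simple roots {alpha_2, alpha_4, alpha_6} form a chain of 3 nodes with a double edge at one end; the terminal node there is the unique long simple root (C_3), and {alpha_1, alpha_3, alpha_5, alpha_7} form a chain of 2 nodes with a fork of two nodes at one end (D_4). A semisimple Lie algebra decomposes uniquely as the direct sum of simple ideals, one per connected component of its Dynkin diagram, so g ≅ C_3 ⊕ D_4 (dimension 21 + 28 = 49).

C_3 (sp(6)) ⊕ D_4 (so(8))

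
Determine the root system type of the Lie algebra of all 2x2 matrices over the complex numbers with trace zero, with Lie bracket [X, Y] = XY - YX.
A_1

This is sl(2), which has dimension 2^2 - 1 = 3 and rank 2 - 1 = 1 (a Cartan subalgebra is the diagonal traceless matrices). In the classification of classical Lie algebras, the special linear algebra sl(n+1) has type A_n; here n = 1, so the Dynkin diagram is a chain of 1 nodes with single edges (A_1). Hence the type is A_1.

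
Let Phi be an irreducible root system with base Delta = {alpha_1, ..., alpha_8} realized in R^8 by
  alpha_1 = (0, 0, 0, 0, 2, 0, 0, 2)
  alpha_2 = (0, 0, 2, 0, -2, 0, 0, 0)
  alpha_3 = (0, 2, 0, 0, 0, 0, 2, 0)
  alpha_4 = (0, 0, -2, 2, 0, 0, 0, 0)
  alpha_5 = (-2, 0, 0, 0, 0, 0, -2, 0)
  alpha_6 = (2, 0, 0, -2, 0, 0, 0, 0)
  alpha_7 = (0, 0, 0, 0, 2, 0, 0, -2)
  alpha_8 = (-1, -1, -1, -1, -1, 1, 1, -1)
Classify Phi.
Compute the Cartan integers a_ij = 2(alpha_i, alpha_j)/(alpha_j, alpha_j); the resulting 8x8 Cartan matrix is
[[2, -1, 0, 0, 0, 0, 0, -1], [-1, 2, 0, -1, 0, 0, -1, 0], [0, 0, 2, 0, -1, 0, 0, 0], [0, -1, 0, 2, 0, -1, 0, 0], [0, 0, -1, 0, 2, -1, 0, 0], [0, 0, 0, -1, -1, 2, 0, 0], [0, -1, 0, 0, 0, 0, 2, 0], [-1, 0, 0, 0, 0, 0, 0, 2]].
All simple roots have the same length, so the diagram is simply laced. The associated Dynkin diagram is a chain of 7 nodes with one extra node attached to the third node from one end (E_8), so the type is E_8.

E8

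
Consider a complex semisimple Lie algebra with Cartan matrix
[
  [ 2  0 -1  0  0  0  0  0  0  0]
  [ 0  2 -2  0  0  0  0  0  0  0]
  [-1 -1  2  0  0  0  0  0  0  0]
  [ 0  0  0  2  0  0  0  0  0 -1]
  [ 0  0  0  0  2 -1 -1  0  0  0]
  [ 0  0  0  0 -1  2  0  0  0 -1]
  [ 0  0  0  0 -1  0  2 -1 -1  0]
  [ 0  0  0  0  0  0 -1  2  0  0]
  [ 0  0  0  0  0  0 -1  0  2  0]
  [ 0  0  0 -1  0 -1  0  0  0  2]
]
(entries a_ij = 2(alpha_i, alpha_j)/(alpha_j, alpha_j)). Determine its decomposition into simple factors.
The diagram associated to this matrix has two connected components: the simple roots {alpha_1, alpha_2, alpha_3} form a chain of 3 nodes with a double edge at one end; the terminal node there is the unique long simple root (C_3), and {alpha_4, alpha_5, alpha_6, alpha_7, alpha_8, alpha_9, alpha_10} form a chain of 5 nodes with a fork of two nodes at one end (D_7). A semisimple Lie algebra decomposes uniquely as the direct sum of simple ideals, one per connected component of its Dynkin diagram, so g ≅ C_3 ⊕ D_7 (dimension 21 + 91 = 112).

C_3 (sp(6)) + D_7 (so(14))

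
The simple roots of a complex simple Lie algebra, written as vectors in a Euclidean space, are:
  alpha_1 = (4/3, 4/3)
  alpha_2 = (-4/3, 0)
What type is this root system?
Compute the Cartan integers a_ij = 2(alpha_i, alpha_j)/(alpha_j, alpha_j); the resulting 2x2 Cartan matrix is
[[2, -2], [-1, 2]].
The roots have two lengths (squared-length ratio 2:1); the short ones are alpha_{2}. The associated Dynkin diagram is a chain of 2 nodes with a double edge at one end; the terminal node there is the unique short simple root (B_2), so the type is B_2 (the algebra so(5)).

type B_2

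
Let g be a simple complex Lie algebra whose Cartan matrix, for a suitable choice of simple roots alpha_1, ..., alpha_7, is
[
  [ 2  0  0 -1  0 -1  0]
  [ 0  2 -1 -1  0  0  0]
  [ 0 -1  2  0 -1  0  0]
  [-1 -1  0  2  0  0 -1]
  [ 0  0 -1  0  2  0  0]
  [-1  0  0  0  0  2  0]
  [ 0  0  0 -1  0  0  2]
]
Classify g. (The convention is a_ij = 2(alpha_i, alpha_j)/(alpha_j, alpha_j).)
E_7

The matrix has rank 7 with 2's on the diagonal. Reading the off-diagonal entries as Dynkin edges (a single edge where a_ij = a_ji = -1; a double or triple edge where a_ij * a_ji = 2 or 3), the diagram is a chain of 6 nodes with one extra node attached to the third node from one end (E_7). One simple-root ordering that puts it in standard form is (alpha_6, alpha_7, alpha_1, alpha_4, alpha_2, alpha_3, alpha_5). So the algebra is type E_7.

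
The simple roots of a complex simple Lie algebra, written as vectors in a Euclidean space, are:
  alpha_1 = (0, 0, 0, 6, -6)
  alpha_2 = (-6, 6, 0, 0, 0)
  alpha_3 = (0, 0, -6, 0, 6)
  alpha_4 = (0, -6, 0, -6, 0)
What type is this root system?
A_4 (sl(5))

Compute the Cartan integers a_ij = 2(alpha_i, alpha_j)/(alpha_j, alpha_j); the resulting 4x4 Cartan matrix is
[[2, 0, -1, -1], [0, 2, 0, -1], [-1, 0, 2, 0], [-1, -1, 0, 2]].
All simple roots have the same length, so the diagram is simply laced. The associated Dynkin diagram is a chain of 4 nodes with single edges (A_4), so the type is A_4 (the algebra sl(5)).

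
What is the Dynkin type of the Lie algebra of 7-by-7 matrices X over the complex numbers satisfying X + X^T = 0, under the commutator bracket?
This is so(7) with 7 odd, which has dimension 7(7-1)/2 = 21 and rank (7-1)/2 = 3. In the classification of classical Lie algebras, the orthogonal algebra so(2n+1) in an odd number of variables has type B_n; here n = 3, so the Dynkin diagram is a chain of 3 nodes with a double edge at one end; the terminal node there is the unique short simple root (B_3). Hence the type is B_3.

B_3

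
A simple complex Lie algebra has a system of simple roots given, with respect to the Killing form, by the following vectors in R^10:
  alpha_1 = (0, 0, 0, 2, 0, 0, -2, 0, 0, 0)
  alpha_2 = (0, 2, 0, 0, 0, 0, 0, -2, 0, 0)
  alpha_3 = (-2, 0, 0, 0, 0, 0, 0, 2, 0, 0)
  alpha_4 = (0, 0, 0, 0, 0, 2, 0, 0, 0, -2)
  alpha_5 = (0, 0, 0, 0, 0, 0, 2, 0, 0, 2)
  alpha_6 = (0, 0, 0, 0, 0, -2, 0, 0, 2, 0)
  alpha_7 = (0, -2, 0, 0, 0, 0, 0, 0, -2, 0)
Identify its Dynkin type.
Compute the Cartan integers a_ij = 2(alpha_i, alpha_j)/(alpha_j, alpha_j); the resulting 7x7 Cartan matrix is
[[2, 0, 0, 0, -1, 0, 0], [0, 2, -1, 0, 0, 0, -1], [0, -1, 2, 0, 0, 0, 0], [0, 0, 0, 2, -1, -1, 0], [-1, 0, 0, -1, 2, 0, 0], [0, 0, 0, -1, 0, 2, -1], [0, -1, 0, 0, 0, -1, 2]].
All simple roots have the same length, so the diagram is simply laced. The associated Dynkin diagram is a chain of 7 nodes with single edges (A_7), so the type is A_7 (the algebra sl(8)).

A_7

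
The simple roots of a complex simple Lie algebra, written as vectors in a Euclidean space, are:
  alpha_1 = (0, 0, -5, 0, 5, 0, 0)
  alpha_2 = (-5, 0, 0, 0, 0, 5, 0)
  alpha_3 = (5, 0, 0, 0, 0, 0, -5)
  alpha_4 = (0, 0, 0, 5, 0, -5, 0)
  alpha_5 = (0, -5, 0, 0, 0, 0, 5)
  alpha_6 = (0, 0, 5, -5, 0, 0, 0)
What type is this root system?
type A_6

Compute the Cartan integers a_ij = 2(alpha_i, alpha_j)/(alpha_j, alpha_j); the resulting 6x6 Cartan matrix is
[[2, 0, 0, 0, 0, -1], [0, 2, -1, -1, 0, 0], [0, -1, 2, 0, -1, 0], [0, -1, 0, 2, 0, -1], [0, 0, -1, 0, 2, 0], [-1, 0, 0, -1, 0, 2]].
All simple roots have the same length, so the diagram is simply laced. The associated Dynkin diagram is a chain of 6 nodes with single edges (A_6), so the type is A_6 (the algebra sl(7)).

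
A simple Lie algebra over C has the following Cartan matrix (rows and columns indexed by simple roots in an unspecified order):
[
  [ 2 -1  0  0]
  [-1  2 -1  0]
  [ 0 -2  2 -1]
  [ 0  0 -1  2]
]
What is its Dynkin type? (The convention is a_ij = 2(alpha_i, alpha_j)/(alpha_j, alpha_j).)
F4

The matrix has rank 4 with 2's on the diagonal. Reading the off-diagonal entries as Dynkin edges (a single edge where a_ij = a_ji = -1; a double or triple edge where a_ij * a_ji = 2 or 3), the diagram is a chain of 4 nodes with a double edge between the middle two (F_4). One simple-root ordering that puts it in standard form is (alpha_4, alpha_3, alpha_2, alpha_1). So the algebra is type F_4.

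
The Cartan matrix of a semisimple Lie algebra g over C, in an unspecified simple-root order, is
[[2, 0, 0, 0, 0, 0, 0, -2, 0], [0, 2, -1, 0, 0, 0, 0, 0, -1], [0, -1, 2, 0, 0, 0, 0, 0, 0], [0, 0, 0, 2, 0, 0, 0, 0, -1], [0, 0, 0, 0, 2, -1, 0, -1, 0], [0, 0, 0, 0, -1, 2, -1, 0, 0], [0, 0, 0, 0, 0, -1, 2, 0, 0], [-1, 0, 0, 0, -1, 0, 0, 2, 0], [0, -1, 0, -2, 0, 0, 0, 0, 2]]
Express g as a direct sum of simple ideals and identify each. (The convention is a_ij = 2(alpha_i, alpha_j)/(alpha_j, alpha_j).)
The diagram associated to this matrix has two connected components: the simple roots {alpha_2, alpha_3, alpha_4, alpha_9} form a chain of 4 nodes with a double edge at one end; the terminal node there is the unique short simple root (B_4), and {alpha_1, alpha_5, alpha_6, alpha_7, alpha_8} form a chain of 5 nodes with a double edge at one end; the terminal node there is the unique long simple root (C_5). A semisimple Lie algebra decomposes uniquely as the direct sum of simple ideals, one per connected component of its Dynkin diagram, so g ≅ B_4 ⊕ C_5 (dimension 36 + 55 = 91).

type B_4 + type C_5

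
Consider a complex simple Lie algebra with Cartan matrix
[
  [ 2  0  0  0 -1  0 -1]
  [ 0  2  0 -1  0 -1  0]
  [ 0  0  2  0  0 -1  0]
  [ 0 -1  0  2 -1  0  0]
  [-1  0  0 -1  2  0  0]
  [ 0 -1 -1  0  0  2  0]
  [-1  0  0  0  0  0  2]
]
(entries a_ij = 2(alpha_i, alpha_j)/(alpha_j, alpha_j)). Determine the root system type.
A7

The matrix has rank 7 with 2's on the diagonal. Reading the off-diagonal entries as Dynkin edges (a single edge where a_ij = a_ji = -1; a double or triple edge where a_ij * a_ji = 2 or 3), the diagram is a chain of 7 nodes with single edges (A_7). One simple-root ordering that puts it in standard form is (alpha_7, alpha_1, alpha_5, alpha_4, alpha_2, alpha_6, alpha_3). So the algebra is type A_7, i.e. sl(8).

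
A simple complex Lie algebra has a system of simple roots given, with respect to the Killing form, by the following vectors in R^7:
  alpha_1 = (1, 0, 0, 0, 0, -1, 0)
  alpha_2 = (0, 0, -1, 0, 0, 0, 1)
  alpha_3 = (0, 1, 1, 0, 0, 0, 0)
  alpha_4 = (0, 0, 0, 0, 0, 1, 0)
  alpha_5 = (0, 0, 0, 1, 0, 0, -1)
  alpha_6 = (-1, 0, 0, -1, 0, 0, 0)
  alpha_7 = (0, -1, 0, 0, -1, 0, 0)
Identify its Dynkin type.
type B_7

Compute the Cartan integers a_ij = 2(alpha_i, alpha_j)/(alpha_j, alpha_j); the resulting 7x7 Cartan matrix is
[[2, 0, 0, -2, 0, -1, 0], [0, 2, -1, 0, -1, 0, 0], [0, -1, 2, 0, 0, 0, -1], [-1, 0, 0, 2, 0, 0, 0], [0, -1, 0, 0, 2, -1, 0], [-1, 0, 0, 0, -1, 2, 0], [0, 0, -1, 0, 0, 0, 2]].
The roots have two lengths (squared-length ratio 2:1); the short ones are alpha_{4}. The associated Dynkin diagram is a chain of 7 nodes with a double edge at one end; the terminal node there is the unique short simple root (B_7), so the type is B_7 (the algebra so(15)).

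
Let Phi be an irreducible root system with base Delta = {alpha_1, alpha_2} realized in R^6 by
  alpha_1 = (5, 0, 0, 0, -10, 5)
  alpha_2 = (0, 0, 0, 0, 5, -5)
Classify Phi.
type G_2

Compute the Cartan integers a_ij = 2(alpha_i, alpha_j)/(alpha_j, alpha_j); the resulting 2x2 Cartan matrix is
[[2, -3], [-1, 2]].
The roots have two lengths (squared-length ratio 3:1); the short ones are alpha_{2}. The associated Dynkin diagram is two nodes joined by a triple edge (G_2), so the type is G_2.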